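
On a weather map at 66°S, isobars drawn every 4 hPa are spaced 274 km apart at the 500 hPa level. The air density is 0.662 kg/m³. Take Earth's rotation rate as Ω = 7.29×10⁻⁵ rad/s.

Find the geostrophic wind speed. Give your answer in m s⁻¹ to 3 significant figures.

Coriolis parameter at 66°S:
f = 2Ω sin φ = 2 × 7.29×10⁻⁵ × sin 66° = 1.33×10⁻⁴ s⁻¹
Pressure gradient: |∂P/∂n| = 400 Pa / 274000 m = 1.46×10⁻³ Pa/m
Geostrophic balance (pressure-gradient force = Coriolis force):
V_g = (1/(fρ)) |∂P/∂n| = 1.46×10⁻³ / (1.33×10⁻⁴ × 0.662) = 16.6 m/s

16.6 m s⁻¹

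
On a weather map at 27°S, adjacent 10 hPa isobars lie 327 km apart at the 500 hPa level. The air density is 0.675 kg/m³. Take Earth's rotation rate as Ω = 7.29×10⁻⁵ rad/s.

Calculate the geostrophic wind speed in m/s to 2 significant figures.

68 m/s

Coriolis parameter at 27°S:
f = 2Ω sin φ = 2 × 7.29×10⁻⁵ × sin 27° = 6.62×10⁻⁵ s⁻¹
Pressure gradient: |∂P/∂n| = 1000 Pa / 327000 m = 3.06×10⁻³ Pa/m
Geostrophic balance (pressure-gradient force = Coriolis force):
V_g = (1/(fρ)) |∂P/∂n| = 3.06×10⁻³ / (6.62×10⁻⁵ × 0.675) = 68.4 m/s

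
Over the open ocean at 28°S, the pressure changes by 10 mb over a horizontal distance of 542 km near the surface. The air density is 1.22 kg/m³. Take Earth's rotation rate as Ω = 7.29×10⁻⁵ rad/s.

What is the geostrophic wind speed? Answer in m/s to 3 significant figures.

22.1 m/s

Coriolis parameter at 28°S:
f = 2Ω sin φ = 2 × 7.29×10⁻⁵ × sin 28° = 6.84×10⁻⁵ s⁻¹
Pressure gradient: |∂P/∂n| = 1000 Pa / 542000 m = 1.85×10⁻³ Pa/m
Geostrophic balance (pressure-gradient force = Coriolis force):
V_g = (1/(fρ)) |∂P/∂n| = 1.85×10⁻³ / (6.84×10⁻⁵ × 1.22) = 22.1 m/s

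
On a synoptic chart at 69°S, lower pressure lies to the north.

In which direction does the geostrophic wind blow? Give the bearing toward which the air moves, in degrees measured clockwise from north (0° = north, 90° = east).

270°

The pressure-gradient force points toward the north (bearing 000°).
Geostrophic balance: in the Southern Hemisphere the Coriolis force deflects motion to the left, so the geostrophic wind blows 90° to the left of the pressure-gradient force (low pressure on the right).
Rotating 000° by 90° counterclockwise gives 270° — the wind blows toward the west.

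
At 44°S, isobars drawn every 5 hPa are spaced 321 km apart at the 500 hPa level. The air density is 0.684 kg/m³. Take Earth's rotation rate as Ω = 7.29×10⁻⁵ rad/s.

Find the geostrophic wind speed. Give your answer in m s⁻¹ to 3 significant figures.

Coriolis parameter at 44°S:
f = 2Ω sin φ = 2 × 7.29×10⁻⁵ × sin 44° = 1.01×10⁻⁴ s⁻¹
Pressure gradient: |∂P/∂n| = 500 Pa / 321000 m = 1.56×10⁻³ Pa/m
Geostrophic balance (pressure-gradient force = Coriolis force):
V_g = (1/(fρ)) |∂P/∂n| = 1.56×10⁻³ / (1.01×10⁻⁴ × 0.684) = 22.5 m/s

22.5 m s⁻¹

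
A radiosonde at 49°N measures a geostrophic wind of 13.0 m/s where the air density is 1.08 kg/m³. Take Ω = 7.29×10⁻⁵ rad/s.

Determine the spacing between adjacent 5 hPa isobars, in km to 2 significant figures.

Coriolis parameter at 49°N:
f = 2Ω sin φ = 2 × 7.29×10⁻⁵ × sin 49° = 1.10×10⁻⁴ s⁻¹
Geostrophic balance rearranged: |∂P/∂n| = f ρ V_g
|∂P/∂n| = 1.10×10⁻⁴ × 1.08 × 13.0 = 1.54×10⁻³ Pa/m
Isobar spacing: Δn = ΔP/|∂P/∂n| = 500 Pa / 1.54×10⁻³ Pa/m = 323642 m ≈ 320 km

320 km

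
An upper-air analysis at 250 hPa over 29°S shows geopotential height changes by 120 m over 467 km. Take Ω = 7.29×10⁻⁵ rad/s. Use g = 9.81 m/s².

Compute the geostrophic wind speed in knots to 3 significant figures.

Coriolis parameter at 29°S:
f = 2Ω sin φ = 2 × 7.29×10⁻⁵ × sin 29° = 7.07×10⁻⁵ s⁻¹
Height gradient: |∂Z/∂n| = 120 m / 467000 m = 2.57×10⁻⁴
On a pressure surface, geostrophic balance gives V_g = (g/f)|∂Z/∂n|:
V_g = 9.81 × 2.57×10⁻⁴ / 7.07×10⁻⁵ = 35.7 m/s
Converting: 35.7 m/s × 1.944 = 69.3 knots

69.3 knots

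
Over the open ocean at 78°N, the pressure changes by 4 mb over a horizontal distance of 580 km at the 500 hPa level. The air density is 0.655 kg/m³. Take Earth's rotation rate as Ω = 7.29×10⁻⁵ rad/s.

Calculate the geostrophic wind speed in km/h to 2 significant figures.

27 km/h

Coriolis parameter at 78°N:
f = 2Ω sin φ = 2 × 7.29×10⁻⁵ × sin 78° = 1.43×10⁻⁴ s⁻¹
Pressure gradient: |∂P/∂n| = 400 Pa / 580000 m = 6.90×10⁻⁴ Pa/m
Geostrophic balance (pressure-gradient force = Coriolis force):
V_g = (1/(fρ)) |∂P/∂n| = 6.90×10⁻⁴ / (1.43×10⁻⁴ × 0.655) = 7.38 m/s
Converting: 7.38 m/s × 3.6 = 27 km/h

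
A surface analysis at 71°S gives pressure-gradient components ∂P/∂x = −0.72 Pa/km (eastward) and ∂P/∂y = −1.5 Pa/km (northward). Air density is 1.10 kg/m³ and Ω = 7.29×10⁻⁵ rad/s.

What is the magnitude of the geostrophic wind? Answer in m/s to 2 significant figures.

Coriolis parameter at 71°S:
f = 2Ω sin φ = 2 × 7.29×10⁻⁵ × sin 71° = 1.38×10⁻⁴ s⁻¹
In the Southern Hemisphere f is negative: f = −1.38×10⁻⁴ s⁻¹.
Component geostrophic relations (x east, y north):
u_g = −(1/(fρ)) ∂P/∂y,  v_g = (1/(fρ)) ∂P/∂x
u_g = −(−1.5×10⁻³)/(−1.38×10⁻⁴ × 1.10) = −9.89 m/s;  v_g = (−0.72×10⁻³)/(−1.38×10⁻⁴ × 1.10) = 4.75 m/s
|V_g| = √(u_g² + v_g²) = 11.0 m/s

11 m/s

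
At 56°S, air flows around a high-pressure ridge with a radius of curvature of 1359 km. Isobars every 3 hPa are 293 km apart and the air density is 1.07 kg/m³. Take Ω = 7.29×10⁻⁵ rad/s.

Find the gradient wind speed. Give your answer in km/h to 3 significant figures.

30.0 km/h

Coriolis parameter at 56°S:
f = 2Ω sin φ = 2 × 7.29×10⁻⁵ × sin 56° = 1.21×10⁻⁴ s⁻¹
Pressure gradient: |∂P/∂n| = 300 Pa / 293000 m = 1.02×10⁻³ Pa/m
Geostrophic speed: V_g = |∂P/∂n|/(fρ) = 1.02×10⁻³/(1.21×10⁻⁴ × 1.07) = 7.92 m/s
Around a high, pressure-gradient force acts outward with centrifugal, so Coriolis balances both:
fV = (1/ρ)|∂P/∂n| + V²/R  →  V² − fR·V + fR·V_g = 0
With fR = 1.21×10⁻⁴ × 1359×10³ m = 164 m/s:
V = [fR − √((fR)² − 4 fR V_g)]/2 = [164 − √(164² − 4×164×7.92)]/2 = 8.34 m/s
Supergeostrophic (V > V_g = 7.92 m/s), as expected around a high.
Converting: 8.34 m/s × 3.6 = 30.0 km/h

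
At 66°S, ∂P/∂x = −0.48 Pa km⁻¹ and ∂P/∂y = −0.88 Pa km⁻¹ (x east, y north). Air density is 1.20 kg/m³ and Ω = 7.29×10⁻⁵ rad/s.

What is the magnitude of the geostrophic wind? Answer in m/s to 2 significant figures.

Coriolis parameter at 66°S:
f = 2Ω sin φ = 2 × 7.29×10⁻⁵ × sin 66° = 1.33×10⁻⁴ s⁻¹
In the Southern Hemisphere f is negative: f = −1.33×10⁻⁴ s⁻¹.
Component geostrophic relations (x east, y north):
u_g = −(1/(fρ)) ∂P/∂y,  v_g = (1/(fρ)) ∂P/∂x
u_g = −(−0.88×10⁻³)/(−1.33×10⁻⁴ × 1.20) = −5.51 m/s;  v_g = (−0.48×10⁻³)/(−1.33×10⁻⁴ × 1.20) = 3.00 m/s
|V_g| = √(u_g² + v_g²) = 6.27 m/s

6.3 m/s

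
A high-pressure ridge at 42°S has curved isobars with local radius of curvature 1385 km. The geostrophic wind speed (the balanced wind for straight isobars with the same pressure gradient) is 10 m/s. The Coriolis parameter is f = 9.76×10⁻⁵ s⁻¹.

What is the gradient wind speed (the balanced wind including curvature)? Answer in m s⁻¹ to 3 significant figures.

10.9 m s⁻¹

Around a high, pressure-gradient force acts outward with centrifugal, so Coriolis balances both:
fV = (1/ρ)|∂P/∂n| + V²/R  →  V² − fR·V + fR·V_g = 0
With fR = 9.76×10⁻⁵ × 1385×10³ m = 135 m/s:
V = [fR − √((fR)² − 4 fR V_g)]/2 = [135 − √(135² − 4×135×10)]/2 = 10.9 m/s
Supergeostrophic (V > V_g = 10 m/s), as expected around a high.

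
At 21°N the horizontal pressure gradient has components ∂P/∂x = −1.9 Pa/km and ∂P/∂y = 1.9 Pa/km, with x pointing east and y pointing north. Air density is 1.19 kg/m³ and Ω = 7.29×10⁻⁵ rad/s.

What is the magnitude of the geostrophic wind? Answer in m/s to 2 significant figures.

Coriolis parameter at 21°N:
f = 2Ω sin φ = 2 × 7.29×10⁻⁵ × sin 21° = 5.23×10⁻⁵ s⁻¹
Component geostrophic relations (x east, y north):
u_g = −(1/(fρ)) ∂P/∂y,  v_g = (1/(fρ)) ∂P/∂x
u_g = −(1.9×10⁻³)/(5.23×10⁻⁵ × 1.19) = −30.6 m/s;  v_g = (−1.9×10⁻³)/(5.23×10⁻⁵ × 1.19) = −30.6 m/s
|V_g| = √(u_g² + v_g²) = 43.2 m/s

43 m/s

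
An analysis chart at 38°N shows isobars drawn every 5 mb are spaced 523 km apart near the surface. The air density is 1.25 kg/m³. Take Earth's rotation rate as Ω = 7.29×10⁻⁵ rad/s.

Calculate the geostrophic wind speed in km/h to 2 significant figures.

31 km/h

Coriolis parameter at 38°N:
f = 2Ω sin φ = 2 × 7.29×10⁻⁵ × sin 38° = 8.98×10⁻⁵ s⁻¹
Pressure gradient: |∂P/∂n| = 500 Pa / 523000 m = 9.56×10⁻⁴ Pa/m
Geostrophic balance (pressure-gradient force = Coriolis force):
V_g = (1/(fρ)) |∂P/∂n| = 9.56×10⁻⁴ / (8.98×10⁻⁵ × 1.25) = 8.52 m/s
Converting: 8.52 m/s × 3.6 = 31 km/h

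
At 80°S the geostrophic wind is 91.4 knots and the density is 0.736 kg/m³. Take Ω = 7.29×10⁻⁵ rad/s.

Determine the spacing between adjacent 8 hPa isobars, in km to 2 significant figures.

160 km

Coriolis parameter at 80°S:
f = 2Ω sin φ = 2 × 7.29×10⁻⁵ × sin 80° = 1.44×10⁻⁴ s⁻¹
Wind speed in SI: 91.4 knots = 47.0 m/s
Geostrophic balance rearranged: |∂P/∂n| = f ρ V_g
|∂P/∂n| = 1.44×10⁻⁴ × 0.736 × 47.0 = 4.97×10⁻³ Pa/m
Isobar spacing: Δn = ΔP/|∂P/∂n| = 800 Pa / 4.97×10⁻³ Pa/m = 160997 m ≈ 160 km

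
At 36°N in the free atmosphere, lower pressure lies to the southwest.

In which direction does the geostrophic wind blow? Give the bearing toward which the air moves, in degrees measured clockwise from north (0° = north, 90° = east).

315°

The pressure-gradient force points toward the southwest (bearing 225°).
Geostrophic balance: in the Northern Hemisphere the Coriolis force deflects motion to the right, so the geostrophic wind blows 90° to the right of the pressure-gradient force (low pressure on the left).
Rotating 225° by 90° clockwise gives 315° — the wind blows toward the northwest.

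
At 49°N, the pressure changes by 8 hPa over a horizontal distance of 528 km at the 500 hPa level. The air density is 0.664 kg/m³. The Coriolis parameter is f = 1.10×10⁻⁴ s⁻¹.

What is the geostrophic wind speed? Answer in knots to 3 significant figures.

Pressure gradient: |∂P/∂n| = 800 Pa / 528000 m = 1.52×10⁻³ Pa/m
Geostrophic balance (pressure-gradient force = Coriolis force):
V_g = (1/(fρ)) |∂P/∂n| = 1.52×10⁻³ / (1.10×10⁻⁴ × 0.664) = 20.7 m/s
Converting: 20.7 m/s × 1.944 = 40.3 knots

40.3 knots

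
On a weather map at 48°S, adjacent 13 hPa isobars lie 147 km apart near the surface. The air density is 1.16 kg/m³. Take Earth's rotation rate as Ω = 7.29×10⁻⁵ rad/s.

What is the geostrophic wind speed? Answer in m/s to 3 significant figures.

70.4 m/s

Coriolis parameter at 48°S:
f = 2Ω sin φ = 2 × 7.29×10⁻⁵ × sin 48° = 1.08×10⁻⁴ s⁻¹
Pressure gradient: |∂P/∂n| = 1300 Pa / 147000 m = 8.84×10⁻³ Pa/m
Geostrophic balance (pressure-gradient force = Coriolis force):
V_g = (1/(fρ)) |∂P/∂n| = 8.84×10⁻³ / (1.08×10⁻⁴ × 1.16) = 70.4 m/s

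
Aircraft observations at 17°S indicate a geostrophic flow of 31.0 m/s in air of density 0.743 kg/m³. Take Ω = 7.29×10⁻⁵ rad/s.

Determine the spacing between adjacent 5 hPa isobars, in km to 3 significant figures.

509 km

Coriolis parameter at 17°S:
f = 2Ω sin φ = 2 × 7.29×10⁻⁵ × sin 17° = 4.26×10⁻⁵ s⁻¹
Geostrophic balance rearranged: |∂P/∂n| = f ρ V_g
|∂P/∂n| = 4.26×10⁻⁵ × 0.743 × 31.0 = 9.82×10⁻⁴ Pa/m
Isobar spacing: Δn = ΔP/|∂P/∂n| = 500 Pa / 9.82×10⁻⁴ Pa/m = 509245 m ≈ 509 km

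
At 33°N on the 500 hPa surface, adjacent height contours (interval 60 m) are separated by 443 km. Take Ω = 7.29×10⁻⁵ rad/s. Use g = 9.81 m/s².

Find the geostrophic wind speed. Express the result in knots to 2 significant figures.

Coriolis parameter at 33°N:
f = 2Ω sin φ = 2 × 7.29×10⁻⁵ × sin 33° = 7.94×10⁻⁵ s⁻¹
Height gradient: |∂Z/∂n| = 60 m / 443000 m = 1.35×10⁻⁴
On a pressure surface, geostrophic balance gives V_g = (g/f)|∂Z/∂n|:
V_g = 9.81 × 1.35×10⁻⁴ / 7.94×10⁻⁵ = 16.7 m/s
Converting: 16.7 m/s × 1.944 = 33 knots

33 knots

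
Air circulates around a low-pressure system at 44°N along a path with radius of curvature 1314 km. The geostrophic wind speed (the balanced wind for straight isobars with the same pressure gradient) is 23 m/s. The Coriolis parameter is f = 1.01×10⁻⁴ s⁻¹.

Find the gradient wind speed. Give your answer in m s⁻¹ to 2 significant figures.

20 m s⁻¹

Around a low, centrifugal force acts outward with Coriolis, so pressure-gradient force balances both:
(1/ρ)|∂P/∂n| = fV + V²/R  →  V² + fR·V − fR·V_g = 0
With fR = 1.01×10⁻⁴ × 1314×10³ m = 133 m/s:
V = [−fR + √((fR)² + 4 fR V_g)]/2 = [−133 + √(133² + 4×133×23)]/2 = 20 m/s
Subgeostrophic (V < V_g = 23 m/s), as expected around a low.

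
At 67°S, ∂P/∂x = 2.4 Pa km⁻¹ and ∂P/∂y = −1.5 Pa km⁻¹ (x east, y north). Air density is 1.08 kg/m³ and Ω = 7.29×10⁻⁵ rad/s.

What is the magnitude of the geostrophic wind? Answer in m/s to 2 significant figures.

Coriolis parameter at 67°S:
f = 2Ω sin φ = 2 × 7.29×10⁻⁵ × sin 67° = 1.34×10⁻⁴ s⁻¹
In the Southern Hemisphere f is negative: f = −1.34×10⁻⁴ s⁻¹.
Component geostrophic relations (x east, y north):
u_g = −(1/(fρ)) ∂P/∂y,  v_g = (1/(fρ)) ∂P/∂x
u_g = −(−1.5×10⁻³)/(−1.34×10⁻⁴ × 1.08) = −10.3 m/s;  v_g = (2.4×10⁻³)/(−1.34×10⁻⁴ × 1.08) = −16.6 m/s
|V_g| = √(u_g² + v_g²) = 19.5 m/s

20 m/s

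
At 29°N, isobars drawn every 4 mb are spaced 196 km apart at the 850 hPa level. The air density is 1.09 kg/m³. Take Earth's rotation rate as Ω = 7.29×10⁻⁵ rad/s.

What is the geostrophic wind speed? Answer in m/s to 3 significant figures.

Coriolis parameter at 29°N:
f = 2Ω sin φ = 2 × 7.29×10⁻⁵ × sin 29° = 7.07×10⁻⁵ s⁻¹
Pressure gradient: |∂P/∂n| = 400 Pa / 196000 m = 2.04×10⁻³ Pa/m
Geostrophic balance (pressure-gradient force = Coriolis force):
V_g = (1/(fρ)) |∂P/∂n| = 2.04×10⁻³ / (7.07×10⁻⁵ × 1.09) = 26.5 m/s

26.5 m/s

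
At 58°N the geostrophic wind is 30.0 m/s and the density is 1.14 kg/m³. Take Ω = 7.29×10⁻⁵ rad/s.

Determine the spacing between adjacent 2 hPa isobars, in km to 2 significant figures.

Coriolis parameter at 58°N:
f = 2Ω sin φ = 2 × 7.29×10⁻⁵ × sin 58° = 1.24×10⁻⁴ s⁻¹
Geostrophic balance rearranged: |∂P/∂n| = f ρ V_g
|∂P/∂n| = 1.24×10⁻⁴ × 1.14 × 30.0 = 4.23×10⁻³ Pa/m
Isobar spacing: Δn = ΔP/|∂P/∂n| = 200 Pa / 4.23×10⁻³ Pa/m = 47296 m ≈ 47 km

47 km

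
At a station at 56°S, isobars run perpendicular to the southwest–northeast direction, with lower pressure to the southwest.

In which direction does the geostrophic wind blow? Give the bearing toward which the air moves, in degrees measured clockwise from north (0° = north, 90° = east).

The pressure-gradient force points toward the southwest (bearing 225°).
Geostrophic balance: in the Southern Hemisphere the Coriolis force deflects motion to the left, so the geostrophic wind blows 90° to the left of the pressure-gradient force (low pressure on the right).
Rotating 225° by 90° counterclockwise gives 135° — the wind blows toward the southeast.

135°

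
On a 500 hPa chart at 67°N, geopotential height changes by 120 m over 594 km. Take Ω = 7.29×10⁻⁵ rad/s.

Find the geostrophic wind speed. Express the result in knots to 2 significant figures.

29 knots

Coriolis parameter at 67°N:
f = 2Ω sin φ = 2 × 7.29×10⁻⁵ × sin 67° = 1.34×10⁻⁴ s⁻¹
Height gradient: |∂Z/∂n| = 120 m / 594000 m = 2.02×10⁻⁴
On a pressure surface, geostrophic balance gives V_g = (g/f)|∂Z/∂n|:
V_g = 9.81 × 2.02×10⁻⁴ / 1.34×10⁻⁴ = 14.8 m/s
Converting: 14.8 m/s × 1.944 = 29 knots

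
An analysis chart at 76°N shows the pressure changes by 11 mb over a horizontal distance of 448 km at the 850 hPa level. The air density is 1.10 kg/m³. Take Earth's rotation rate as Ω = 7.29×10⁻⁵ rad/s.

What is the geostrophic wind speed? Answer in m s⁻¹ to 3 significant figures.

15.8 m s⁻¹

Coriolis parameter at 76°N:
f = 2Ω sin φ = 2 × 7.29×10⁻⁵ × sin 76° = 1.41×10⁻⁴ s⁻¹
Pressure gradient: |∂P/∂n| = 1100 Pa / 448000 m = 2.46×10⁻³ Pa/m
Geostrophic balance (pressure-gradient force = Coriolis force):
V_g = (1/(fρ)) |∂P/∂n| = 2.46×10⁻³ / (1.41×10⁻⁴ × 1.10) = 15.8 m/s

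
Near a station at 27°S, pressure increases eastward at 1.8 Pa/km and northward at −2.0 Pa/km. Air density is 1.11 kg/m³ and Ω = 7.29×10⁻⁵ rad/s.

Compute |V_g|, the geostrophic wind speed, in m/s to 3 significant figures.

Coriolis parameter at 27°S:
f = 2Ω sin φ = 2 × 7.29×10⁻⁵ × sin 27° = 6.62×10⁻⁵ s⁻¹
In the Southern Hemisphere f is negative: f = −6.62×10⁻⁵ s⁻¹.
Component geostrophic relations (x east, y north):
u_g = −(1/(fρ)) ∂P/∂y,  v_g = (1/(fρ)) ∂P/∂x
u_g = −(−2.0×10⁻³)/(−6.62×10⁻⁵ × 1.11) = −27.2 m/s;  v_g = (1.8×10⁻³)/(−6.62×10⁻⁵ × 1.11) = −24.5 m/s
|V_g| = √(u_g² + v_g²) = 36.6 m/s

36.6 m/s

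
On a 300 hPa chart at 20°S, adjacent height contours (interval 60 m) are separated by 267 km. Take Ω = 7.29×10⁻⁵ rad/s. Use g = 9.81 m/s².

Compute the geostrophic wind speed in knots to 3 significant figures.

85.9 knots

Coriolis parameter at 20°S:
f = 2Ω sin φ = 2 × 7.29×10⁻⁵ × sin 20° = 4.99×10⁻⁵ s⁻¹
Height gradient: |∂Z/∂n| = 60 m / 267000 m = 2.25×10⁻⁴
On a pressure surface, geostrophic balance gives V_g = (g/f)|∂Z/∂n|:
V_g = 9.81 × 2.25×10⁻⁴ / 4.99×10⁻⁵ = 44.2 m/s
Converting: 44.2 m/s × 1.944 = 85.9 knots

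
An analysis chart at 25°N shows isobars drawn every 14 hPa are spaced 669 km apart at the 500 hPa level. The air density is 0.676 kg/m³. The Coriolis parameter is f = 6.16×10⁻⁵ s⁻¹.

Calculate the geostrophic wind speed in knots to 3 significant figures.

97.7 knots

Pressure gradient: |∂P/∂n| = 1400 Pa / 669000 m = 2.09×10⁻³ Pa/m
Geostrophic balance (pressure-gradient force = Coriolis force):
V_g = (1/(fρ)) |∂P/∂n| = 2.09×10⁻³ / (6.16×10⁻⁵ × 0.676) = 50.3 m/s
Converting: 50.3 m/s × 1.944 = 97.7 knots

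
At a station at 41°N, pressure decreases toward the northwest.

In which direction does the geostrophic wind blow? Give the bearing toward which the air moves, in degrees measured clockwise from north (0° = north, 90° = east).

The pressure-gradient force points toward the northwest (bearing 315°).
Geostrophic balance: in the Northern Hemisphere the Coriolis force deflects motion to the right, so the geostrophic wind blows 90° to the right of the pressure-gradient force (low pressure on the left).
Rotating 315° by 90° clockwise gives 045° — the wind blows toward the northeast.

045°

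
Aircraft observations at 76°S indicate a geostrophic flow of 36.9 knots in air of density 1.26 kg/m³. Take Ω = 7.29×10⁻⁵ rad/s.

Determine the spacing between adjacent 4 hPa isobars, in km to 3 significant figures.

118 km

Coriolis parameter at 76°S:
f = 2Ω sin φ = 2 × 7.29×10⁻⁵ × sin 76° = 1.41×10⁻⁴ s⁻¹
Wind speed in SI: 36.9 knots = 19.0 m/s
Geostrophic balance rearranged: |∂P/∂n| = f ρ V_g
|∂P/∂n| = 1.41×10⁻⁴ × 1.26 × 19.0 = 3.38×10⁻³ Pa/m
Isobar spacing: Δn = ΔP/|∂P/∂n| = 400 Pa / 3.38×10⁻³ Pa/m = 118212 m ≈ 118 km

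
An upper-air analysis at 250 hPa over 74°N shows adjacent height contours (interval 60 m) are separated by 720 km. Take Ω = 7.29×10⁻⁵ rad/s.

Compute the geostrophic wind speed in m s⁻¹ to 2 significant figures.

Coriolis parameter at 74°N:
f = 2Ω sin φ = 2 × 7.29×10⁻⁵ × sin 74° = 1.40×10⁻⁴ s⁻¹
Height gradient: |∂Z/∂n| = 60 m / 720000 m = 8.33×10⁻⁵
On a pressure surface, geostrophic balance gives V_g = (g/f)|∂Z/∂n|:
V_g = 9.81 × 8.33×10⁻⁵ / 1.40×10⁻⁴ = 5.83 m/s

5.8 m s⁻¹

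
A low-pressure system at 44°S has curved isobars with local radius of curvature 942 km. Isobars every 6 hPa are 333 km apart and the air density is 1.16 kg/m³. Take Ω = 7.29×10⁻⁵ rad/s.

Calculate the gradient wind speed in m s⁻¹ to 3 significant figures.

13.4 m s⁻¹

Coriolis parameter at 44°S:
f = 2Ω sin φ = 2 × 7.29×10⁻⁵ × sin 44° = 1.01×10⁻⁴ s⁻¹
Pressure gradient: |∂P/∂n| = 600 Pa / 333000 m = 1.80×10⁻³ Pa/m
Geostrophic speed: V_g = |∂P/∂n|/(fρ) = 1.80×10⁻³/(1.01×10⁻⁴ × 1.16) = 15.3 m/s
Around a low, centrifugal force acts outward with Coriolis, so pressure-gradient force balances both:
(1/ρ)|∂P/∂n| = fV + V²/R  →  V² + fR·V − fR·V_g = 0
With fR = 1.01×10⁻⁴ × 942×10³ m = 95.4 m/s:
V = [−fR + √((fR)² + 4 fR V_g)]/2 = [−95.4 + √(95.4² + 4×95.4×15.3)]/2 = 13.4 m/s
Subgeostrophic (V < V_g = 15.3 m/s), as expected around a low.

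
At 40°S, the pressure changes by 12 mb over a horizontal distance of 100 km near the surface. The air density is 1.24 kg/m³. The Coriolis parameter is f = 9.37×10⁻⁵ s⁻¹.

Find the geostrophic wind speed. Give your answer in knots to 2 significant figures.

200 knots

Pressure gradient: |∂P/∂n| = 1200 Pa / 100000 m = 1.20×10⁻² Pa/m
Geostrophic balance (pressure-gradient force = Coriolis force):
V_g = (1/(fρ)) |∂P/∂n| = 1.20×10⁻² / (9.37×10⁻⁵ × 1.24) = 103 m/s
Converting: 103 m/s × 1.944 = 200 knots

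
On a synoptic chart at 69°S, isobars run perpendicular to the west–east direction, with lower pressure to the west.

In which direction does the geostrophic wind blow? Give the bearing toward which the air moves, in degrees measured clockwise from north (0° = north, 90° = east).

180°

The pressure-gradient force points toward the west (bearing 270°).
Geostrophic balance: in the Southern Hemisphere the Coriolis force deflects motion to the left, so the geostrophic wind blows 90° to the left of the pressure-gradient force (low pressure on the right).
Rotating 270° by 90° counterclockwise gives 180° — the wind blows toward the south.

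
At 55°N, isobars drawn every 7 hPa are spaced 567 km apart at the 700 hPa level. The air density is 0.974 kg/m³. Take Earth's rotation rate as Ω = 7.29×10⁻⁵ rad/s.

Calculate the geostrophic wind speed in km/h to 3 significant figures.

Coriolis parameter at 55°N:
f = 2Ω sin φ = 2 × 7.29×10⁻⁵ × sin 55° = 1.19×10⁻⁴ s⁻¹
Pressure gradient: |∂P/∂n| = 700 Pa / 567000 m = 1.23×10⁻³ Pa/m
Geostrophic balance (pressure-gradient force = Coriolis force):
V_g = (1/(fρ)) |∂P/∂n| = 1.23×10⁻³ / (1.19×10⁻⁴ × 0.974) = 10.6 m/s
Converting: 10.6 m/s × 3.6 = 38.2 km/h

38.2 km/h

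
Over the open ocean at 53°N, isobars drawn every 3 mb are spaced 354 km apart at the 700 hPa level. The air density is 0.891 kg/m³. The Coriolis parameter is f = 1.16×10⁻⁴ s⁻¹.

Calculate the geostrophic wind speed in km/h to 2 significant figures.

Pressure gradient: |∂P/∂n| = 300 Pa / 354000 m = 8.47×10⁻⁴ Pa/m
Geostrophic balance (pressure-gradient force = Coriolis force):
V_g = (1/(fρ)) |∂P/∂n| = 8.47×10⁻⁴ / (1.16×10⁻⁴ × 0.891) = 8.20 m/s
Converting: 8.20 m/s × 3.6 = 30 km/h

30 km/h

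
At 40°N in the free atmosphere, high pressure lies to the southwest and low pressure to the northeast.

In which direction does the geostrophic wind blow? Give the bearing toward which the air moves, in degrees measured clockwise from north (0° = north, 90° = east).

135°

The pressure-gradient force points toward the northeast (bearing 045°).
Geostrophic balance: in the Northern Hemisphere the Coriolis force deflects motion to the right, so the geostrophic wind blows 90° to the right of the pressure-gradient force (low pressure on the left).
Rotating 045° by 90° clockwise gives 135° — the wind blows toward the southeast.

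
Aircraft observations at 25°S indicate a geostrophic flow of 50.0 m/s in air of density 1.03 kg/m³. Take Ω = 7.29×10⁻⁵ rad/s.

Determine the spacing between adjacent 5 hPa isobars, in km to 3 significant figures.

158 km

Coriolis parameter at 25°S:
f = 2Ω sin φ = 2 × 7.29×10⁻⁵ × sin 25° = 6.16×10⁻⁵ s⁻¹
Geostrophic balance rearranged: |∂P/∂n| = f ρ V_g
|∂P/∂n| = 6.16×10⁻⁵ × 1.03 × 50.0 = 3.17×10⁻³ Pa/m
Isobar spacing: Δn = ΔP/|∂P/∂n| = 500 Pa / 3.17×10⁻³ Pa/m = 157564 m ≈ 158 km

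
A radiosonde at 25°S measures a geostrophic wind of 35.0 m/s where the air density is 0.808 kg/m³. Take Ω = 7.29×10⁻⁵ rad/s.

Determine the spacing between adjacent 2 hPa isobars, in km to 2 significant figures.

Coriolis parameter at 25°S:
f = 2Ω sin φ = 2 × 7.29×10⁻⁵ × sin 25° = 6.16×10⁻⁵ s⁻¹
Geostrophic balance rearranged: |∂P/∂n| = f ρ V_g
|∂P/∂n| = 6.16×10⁻⁵ × 0.808 × 35.0 = 1.74×10⁻³ Pa/m
Isobar spacing: Δn = ΔP/|∂P/∂n| = 200 Pa / 1.74×10⁻³ Pa/m = 114774 m ≈ 110 km

110 km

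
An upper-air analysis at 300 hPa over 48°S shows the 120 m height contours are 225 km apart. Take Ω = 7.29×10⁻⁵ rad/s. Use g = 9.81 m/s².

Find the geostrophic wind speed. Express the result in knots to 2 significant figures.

94 knots

Coriolis parameter at 48°S:
f = 2Ω sin φ = 2 × 7.29×10⁻⁵ × sin 48° = 1.08×10⁻⁴ s⁻¹
Height gradient: |∂Z/∂n| = 120 m / 225000 m = 5.33×10⁻⁴
On a pressure surface, geostrophic balance gives V_g = (g/f)|∂Z/∂n|:
V_g = 9.81 × 5.33×10⁻⁴ / 1.08×10⁻⁴ = 48.3 m/s
Converting: 48.3 m/s × 1.944 = 94 knots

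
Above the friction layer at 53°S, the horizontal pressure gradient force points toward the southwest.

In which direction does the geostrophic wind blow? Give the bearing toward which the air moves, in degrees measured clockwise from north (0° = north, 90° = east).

135°

The pressure-gradient force points toward the southwest (bearing 225°).
Geostrophic balance: in the Southern Hemisphere the Coriolis force deflects motion to the left, so the geostrophic wind blows 90° to the left of the pressure-gradient force (low pressure on the right).
Rotating 225° by 90° counterclockwise gives 135° — the wind blows toward the southeast.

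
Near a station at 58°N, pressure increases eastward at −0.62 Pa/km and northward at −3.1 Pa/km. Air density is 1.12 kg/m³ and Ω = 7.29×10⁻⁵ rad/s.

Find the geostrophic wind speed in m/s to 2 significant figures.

23 m/s

Coriolis parameter at 58°N:
f = 2Ω sin φ = 2 × 7.29×10⁻⁵ × sin 58° = 1.24×10⁻⁴ s⁻¹
Component geostrophic relations (x east, y north):
u_g = −(1/(fρ)) ∂P/∂y,  v_g = (1/(fρ)) ∂P/∂x
u_g = −(−3.1×10⁻³)/(1.24×10⁻⁴ × 1.12) = 22.4 m/s;  v_g = (−0.62×10⁻³)/(1.24×10⁻⁴ × 1.12) = −4.48 m/s
|V_g| = √(u_g² + v_g²) = 22.8 m/s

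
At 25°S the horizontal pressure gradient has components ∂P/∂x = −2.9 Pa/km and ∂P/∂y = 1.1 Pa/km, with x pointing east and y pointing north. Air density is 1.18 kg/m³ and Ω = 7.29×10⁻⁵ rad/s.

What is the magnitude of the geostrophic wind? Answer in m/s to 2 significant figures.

Coriolis parameter at 25°S:
f = 2Ω sin φ = 2 × 7.29×10⁻⁵ × sin 25° = 6.16×10⁻⁵ s⁻¹
In the Southern Hemisphere f is negative: f = −6.16×10⁻⁵ s⁻¹.
Component geostrophic relations (x east, y north):
u_g = −(1/(fρ)) ∂P/∂y,  v_g = (1/(fρ)) ∂P/∂x
u_g = −(1.1×10⁻³)/(−6.16×10⁻⁵ × 1.18) = 15.1 m/s;  v_g = (−2.9×10⁻³)/(−6.16×10⁻⁵ × 1.18) = 39.9 m/s
|V_g| = √(u_g² + v_g²) = 42.7 m/s

43 m/s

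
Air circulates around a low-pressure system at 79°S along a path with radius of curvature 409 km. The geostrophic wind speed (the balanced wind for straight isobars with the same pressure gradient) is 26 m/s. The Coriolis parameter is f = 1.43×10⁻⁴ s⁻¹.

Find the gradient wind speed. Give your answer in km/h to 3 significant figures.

70.2 km/h

Around a low, centrifugal force acts outward with Coriolis, so pressure-gradient force balances both:
(1/ρ)|∂P/∂n| = fV + V²/R  →  V² + fR·V − fR·V_g = 0
With fR = 1.43×10⁻⁴ × 409×10³ m = 58.5 m/s:
V = [−fR + √((fR)² + 4 fR V_g)]/2 = [−58.5 + √(58.5² + 4×58.5×26)]/2 = 19.5 m/s
Subgeostrophic (V < V_g = 26 m/s), as expected around a low.
Converting: 19.5 m/s × 3.6 = 70.2 km/h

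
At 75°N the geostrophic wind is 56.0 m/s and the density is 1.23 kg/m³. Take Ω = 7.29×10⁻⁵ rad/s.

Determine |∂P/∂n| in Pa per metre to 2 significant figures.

Coriolis parameter at 75°N:
f = 2Ω sin φ = 2 × 7.29×10⁻⁵ × sin 75° = 1.41×10⁻⁴ s⁻¹
Geostrophic balance rearranged: |∂P/∂n| = f ρ V_g
|∂P/∂n| = 1.41×10⁻⁴ × 1.23 × 56.0 = 9.70×10⁻³ Pa/m

9.7×10⁻³ Pa/m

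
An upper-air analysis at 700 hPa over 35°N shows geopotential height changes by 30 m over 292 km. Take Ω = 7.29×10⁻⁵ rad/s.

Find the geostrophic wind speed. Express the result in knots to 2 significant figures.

23 knots

Coriolis parameter at 35°N:
f = 2Ω sin φ = 2 × 7.29×10⁻⁵ × sin 35° = 8.36×10⁻⁵ s⁻¹
Height gradient: |∂Z/∂n| = 30 m / 292000 m = 1.03×10⁻⁴
On a pressure surface, geostrophic balance gives V_g = (g/f)|∂Z/∂n|:
V_g = 9.81 × 1.03×10⁻⁴ / 8.36×10⁻⁵ = 12.1 m/s
Converting: 12.1 m/s × 1.944 = 23 knots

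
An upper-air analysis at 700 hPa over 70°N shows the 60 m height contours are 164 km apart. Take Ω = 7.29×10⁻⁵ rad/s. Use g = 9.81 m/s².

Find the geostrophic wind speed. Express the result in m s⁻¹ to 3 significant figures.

Coriolis parameter at 70°N:
f = 2Ω sin φ = 2 × 7.29×10⁻⁵ × sin 70° = 1.37×10⁻⁴ s⁻¹
Height gradient: |∂Z/∂n| = 60 m / 164000 m = 3.66×10⁻⁴
On a pressure surface, geostrophic balance gives V_g = (g/f)|∂Z/∂n|:
V_g = 9.81 × 3.66×10⁻⁴ / 1.37×10⁻⁴ = 26.2 m/s

26.2 m s⁻¹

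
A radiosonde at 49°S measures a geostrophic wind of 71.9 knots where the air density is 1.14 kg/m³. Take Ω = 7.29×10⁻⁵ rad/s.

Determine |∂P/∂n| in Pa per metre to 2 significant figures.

4.6×10⁻³ Pa/m

Coriolis parameter at 49°S:
f = 2Ω sin φ = 2 × 7.29×10⁻⁵ × sin 49° = 1.10×10⁻⁴ s⁻¹
Wind speed in SI: 71.9 knots = 37.0 m/s
Geostrophic balance rearranged: |∂P/∂n| = f ρ V_g
|∂P/∂n| = 1.10×10⁻⁴ × 1.14 × 37.0 = 4.64×10⁻³ Pa/m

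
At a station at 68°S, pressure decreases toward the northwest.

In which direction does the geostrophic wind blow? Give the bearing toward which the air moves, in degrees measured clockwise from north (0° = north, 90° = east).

225°

The pressure-gradient force points toward the northwest (bearing 315°).
Geostrophic balance: in the Southern Hemisphere the Coriolis force deflects motion to the left, so the geostrophic wind blows 90° to the left of the pressure-gradient force (low pressure on the right).
Rotating 315° by 90° counterclockwise gives 225° — the wind blows toward the southwest.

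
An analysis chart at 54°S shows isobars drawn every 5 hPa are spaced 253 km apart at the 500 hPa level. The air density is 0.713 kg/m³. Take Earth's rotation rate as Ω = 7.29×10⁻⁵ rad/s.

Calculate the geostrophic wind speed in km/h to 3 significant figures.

84.6 km/h

Coriolis parameter at 54°S:
f = 2Ω sin φ = 2 × 7.29×10⁻⁵ × sin 54° = 1.18×10⁻⁴ s⁻¹
Pressure gradient: |∂P/∂n| = 500 Pa / 253000 m = 1.98×10⁻³ Pa/m
Geostrophic balance (pressure-gradient force = Coriolis force):
V_g = (1/(fρ)) |∂P/∂n| = 1.98×10⁻³ / (1.18×10⁻⁴ × 0.713) = 23.5 m/s
Converting: 23.5 m/s × 3.6 = 84.6 km/h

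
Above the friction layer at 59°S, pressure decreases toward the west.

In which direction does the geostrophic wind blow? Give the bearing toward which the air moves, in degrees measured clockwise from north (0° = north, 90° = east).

180°

The pressure-gradient force points toward the west (bearing 270°).
Geostrophic balance: in the Southern Hemisphere the Coriolis force deflects motion to the left, so the geostrophic wind blows 90° to the left of the pressure-gradient force (low pressure on the right).
Rotating 270° by 90° counterclockwise gives 180° — the wind blows toward the south.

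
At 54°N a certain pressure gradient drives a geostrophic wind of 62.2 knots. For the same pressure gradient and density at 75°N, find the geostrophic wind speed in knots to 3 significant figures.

52.1 knots

With the same pressure gradient and density, V_g ∝ 1/f ∝ 1/sin φ.
V₂ = V₁ · sin φ₁ / sin φ₂ = 62.2 × sin 54° / sin 75°
V₂ = 62.2 × 0.8090/0.9659 = 52.1 knots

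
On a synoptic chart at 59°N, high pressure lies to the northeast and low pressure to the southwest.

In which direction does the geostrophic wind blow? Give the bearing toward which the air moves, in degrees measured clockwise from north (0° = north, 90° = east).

The pressure-gradient force points toward the southwest (bearing 225°).
Geostrophic balance: in the Northern Hemisphere the Coriolis force deflects motion to the right, so the geostrophic wind blows 90° to the right of the pressure-gradient force (low pressure on the left).
Rotating 225° by 90° clockwise gives 315° — the wind blows toward the northwest.

315°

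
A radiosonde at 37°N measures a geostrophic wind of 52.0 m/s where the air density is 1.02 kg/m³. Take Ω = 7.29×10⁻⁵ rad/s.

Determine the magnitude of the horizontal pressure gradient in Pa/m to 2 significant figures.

Coriolis parameter at 37°N:
f = 2Ω sin φ = 2 × 7.29×10⁻⁵ × sin 37° = 8.77×10⁻⁵ s⁻¹
Geostrophic balance rearranged: |∂P/∂n| = f ρ V_g
|∂P/∂n| = 8.77×10⁻⁵ × 1.02 × 52.0 = 4.65×10⁻³ Pa/m

4.7×10⁻³ Pa/m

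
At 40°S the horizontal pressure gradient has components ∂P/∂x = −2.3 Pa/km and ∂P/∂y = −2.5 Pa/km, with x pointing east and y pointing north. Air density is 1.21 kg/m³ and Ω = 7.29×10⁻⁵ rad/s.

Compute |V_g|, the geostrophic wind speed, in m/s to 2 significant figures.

Coriolis parameter at 40°S:
f = 2Ω sin φ = 2 × 7.29×10⁻⁵ × sin 40° = 9.37×10⁻⁵ s⁻¹
In the Southern Hemisphere f is negative: f = −9.37×10⁻⁵ s⁻¹.
Component geostrophic relations (x east, y north):
u_g = −(1/(fρ)) ∂P/∂y,  v_g = (1/(fρ)) ∂P/∂x
u_g = −(−2.5×10⁻³)/(−9.37×10⁻⁵ × 1.21) = −22.0 m/s;  v_g = (−2.3×10⁻³)/(−9.37×10⁻⁵ × 1.21) = 20.3 m/s
|V_g| = √(u_g² + v_g²) = 30.0 m/s

30 m/s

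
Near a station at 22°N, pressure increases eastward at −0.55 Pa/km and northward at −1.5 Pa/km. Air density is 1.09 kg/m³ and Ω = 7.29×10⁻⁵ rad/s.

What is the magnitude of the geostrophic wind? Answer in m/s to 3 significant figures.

Coriolis parameter at 22°N:
f = 2Ω sin φ = 2 × 7.29×10⁻⁵ × sin 22° = 5.46×10⁻⁵ s⁻¹
Component geostrophic relations (x east, y north):
u_g = −(1/(fρ)) ∂P/∂y,  v_g = (1/(fρ)) ∂P/∂x
u_g = −(−1.5×10⁻³)/(5.46×10⁻⁵ × 1.09) = 25.2 m/s;  v_g = (−0.55×10⁻³)/(5.46×10⁻⁵ × 1.09) = −9.24 m/s
|V_g| = √(u_g² + v_g²) = 26.8 m/s

26.8 m/s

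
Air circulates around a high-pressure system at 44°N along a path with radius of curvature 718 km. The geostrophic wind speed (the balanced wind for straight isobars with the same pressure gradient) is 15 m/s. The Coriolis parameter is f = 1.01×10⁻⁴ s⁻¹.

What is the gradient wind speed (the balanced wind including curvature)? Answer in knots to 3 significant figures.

41.2 knots

Around a high, pressure-gradient force acts outward with centrifugal, so Coriolis balances both:
fV = (1/ρ)|∂P/∂n| + V²/R  →  V² − fR·V + fR·V_g = 0
With fR = 1.01×10⁻⁴ × 718×10³ m = 72.5 m/s:
V = [fR − √((fR)² − 4 fR V_g)]/2 = [72.5 − √(72.5² − 4×72.5×15)]/2 = 21.2 m/s
Supergeostrophic (V > V_g = 15 m/s), as expected around a high.
Converting: 21.2 m/s × 1.944 = 41.2 knots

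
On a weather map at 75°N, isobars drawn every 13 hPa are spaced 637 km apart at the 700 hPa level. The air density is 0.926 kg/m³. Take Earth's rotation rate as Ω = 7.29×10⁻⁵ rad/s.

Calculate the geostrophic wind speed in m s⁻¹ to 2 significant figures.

Coriolis parameter at 75°N:
f = 2Ω sin φ = 2 × 7.29×10⁻⁵ × sin 75° = 1.41×10⁻⁴ s⁻¹
Pressure gradient: |∂P/∂n| = 1300 Pa / 637000 m = 2.04×10⁻³ Pa/m
Geostrophic balance (pressure-gradient force = Coriolis force):
V_g = (1/(fρ)) |∂P/∂n| = 2.04×10⁻³ / (1.41×10⁻⁴ × 0.926) = 15.6 m/s

16 m s⁻¹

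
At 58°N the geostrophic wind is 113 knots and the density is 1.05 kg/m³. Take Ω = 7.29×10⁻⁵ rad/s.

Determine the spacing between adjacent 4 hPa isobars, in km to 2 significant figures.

Coriolis parameter at 58°N:
f = 2Ω sin φ = 2 × 7.29×10⁻⁵ × sin 58° = 1.24×10⁻⁴ s⁻¹
Wind speed in SI: 113 knots = 58.1 m/s
Geostrophic balance rearranged: |∂P/∂n| = f ρ V_g
|∂P/∂n| = 1.24×10⁻⁴ × 1.05 × 58.1 = 7.55×10⁻³ Pa/m
Isobar spacing: Δn = ΔP/|∂P/∂n| = 400 Pa / 7.55×10⁻³ Pa/m = 53000 m ≈ 53 km

53 km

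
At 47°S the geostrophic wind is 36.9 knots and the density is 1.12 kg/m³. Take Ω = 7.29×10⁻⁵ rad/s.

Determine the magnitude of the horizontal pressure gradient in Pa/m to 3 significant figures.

Coriolis parameter at 47°S:
f = 2Ω sin φ = 2 × 7.29×10⁻⁵ × sin 47° = 1.07×10⁻⁴ s⁻¹
Wind speed in SI: 36.9 knots = 19.0 m/s
Geostrophic balance rearranged: |∂P/∂n| = f ρ V_g
|∂P/∂n| = 1.07×10⁻⁴ × 1.12 × 19.0 = 2.27×10⁻³ Pa/m

2.27×10⁻³ Pa/m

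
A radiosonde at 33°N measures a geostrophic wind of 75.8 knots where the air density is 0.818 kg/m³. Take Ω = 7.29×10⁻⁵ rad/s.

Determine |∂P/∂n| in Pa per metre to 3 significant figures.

Coriolis parameter at 33°N:
f = 2Ω sin φ = 2 × 7.29×10⁻⁵ × sin 33° = 7.94×10⁻⁵ s⁻¹
Wind speed in SI: 75.8 knots = 39.0 m/s
Geostrophic balance rearranged: |∂P/∂n| = f ρ V_g
|∂P/∂n| = 7.94×10⁻⁵ × 0.818 × 39.0 = 2.53×10⁻³ Pa/m

2.53×10⁻³ Pa/m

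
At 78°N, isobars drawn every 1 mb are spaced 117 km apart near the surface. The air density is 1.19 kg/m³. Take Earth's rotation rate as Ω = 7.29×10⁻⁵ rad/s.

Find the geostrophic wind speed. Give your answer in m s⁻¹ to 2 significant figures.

5.0 m s⁻¹

Coriolis parameter at 78°N:
f = 2Ω sin φ = 2 × 7.29×10⁻⁵ × sin 78° = 1.43×10⁻⁴ s⁻¹
Pressure gradient: |∂P/∂n| = 100 Pa / 117000 m = 8.55×10⁻⁴ Pa/m
Geostrophic balance (pressure-gradient force = Coriolis force):
V_g = (1/(fρ)) |∂P/∂n| = 8.55×10⁻⁴ / (1.43×10⁻⁴ × 1.19) = 5.04 m/s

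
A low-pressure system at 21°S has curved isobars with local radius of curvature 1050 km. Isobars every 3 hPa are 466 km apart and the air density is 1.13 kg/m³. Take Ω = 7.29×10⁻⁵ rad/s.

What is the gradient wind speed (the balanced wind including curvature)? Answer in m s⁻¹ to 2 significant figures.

Coriolis parameter at 21°S:
f = 2Ω sin φ = 2 × 7.29×10⁻⁵ × sin 21° = 5.23×10⁻⁵ s⁻¹
Pressure gradient: |∂P/∂n| = 300 Pa / 466000 m = 6.44×10⁻⁴ Pa/m
Geostrophic speed: V_g = |∂P/∂n|/(fρ) = 6.44×10⁻⁴/(5.23×10⁻⁵ × 1.13) = 10.9 m/s
Around a low, centrifugal force acts outward with Coriolis, so pressure-gradient force balances both:
(1/ρ)|∂P/∂n| = fV + V²/R  →  V² + fR·V − fR·V_g = 0
With fR = 5.23×10⁻⁵ × 1050×10³ m = 54.9 m/s:
V = [−fR + √((fR)² + 4 fR V_g)]/2 = [−54.9 + √(54.9² + 4×54.9×10.9)]/2 = 9.32 m/s
Subgeostrophic (V < V_g = 10.9 m/s), as expected around a low.

9.3 m s⁻¹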